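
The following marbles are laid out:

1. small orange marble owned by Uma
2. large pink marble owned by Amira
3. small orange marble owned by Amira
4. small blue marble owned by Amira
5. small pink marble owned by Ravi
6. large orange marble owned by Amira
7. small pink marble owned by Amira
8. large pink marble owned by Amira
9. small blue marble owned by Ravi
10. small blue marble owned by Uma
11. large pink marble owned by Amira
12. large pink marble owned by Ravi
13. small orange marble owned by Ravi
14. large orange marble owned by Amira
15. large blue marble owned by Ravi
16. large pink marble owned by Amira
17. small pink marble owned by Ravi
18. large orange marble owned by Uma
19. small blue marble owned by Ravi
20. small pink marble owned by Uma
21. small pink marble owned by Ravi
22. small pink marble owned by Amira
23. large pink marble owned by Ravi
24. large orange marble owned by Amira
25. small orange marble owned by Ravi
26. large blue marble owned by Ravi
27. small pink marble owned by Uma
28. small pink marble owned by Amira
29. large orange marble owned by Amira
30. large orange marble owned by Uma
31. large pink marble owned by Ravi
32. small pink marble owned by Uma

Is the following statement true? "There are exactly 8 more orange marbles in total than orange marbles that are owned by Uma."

|orange marbles| = 10.
|orange marbles owned by Uma| = 3.
The claim requires 10 − 3 (= 7) to equal 8, which does not hold.

False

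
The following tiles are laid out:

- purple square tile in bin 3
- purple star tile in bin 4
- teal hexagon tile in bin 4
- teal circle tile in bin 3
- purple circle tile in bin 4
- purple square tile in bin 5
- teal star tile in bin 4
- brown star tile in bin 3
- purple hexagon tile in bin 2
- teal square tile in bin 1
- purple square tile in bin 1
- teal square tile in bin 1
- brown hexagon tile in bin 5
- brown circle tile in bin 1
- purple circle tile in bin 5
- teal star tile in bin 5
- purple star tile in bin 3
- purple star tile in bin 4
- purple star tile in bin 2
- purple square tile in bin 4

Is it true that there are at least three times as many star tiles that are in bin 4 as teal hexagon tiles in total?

True

|star tiles in bin 4| = 3.
|teal hexagon tiles| = 1.
The claim requires 3 ≥ 3 × 1 = 3, which holds.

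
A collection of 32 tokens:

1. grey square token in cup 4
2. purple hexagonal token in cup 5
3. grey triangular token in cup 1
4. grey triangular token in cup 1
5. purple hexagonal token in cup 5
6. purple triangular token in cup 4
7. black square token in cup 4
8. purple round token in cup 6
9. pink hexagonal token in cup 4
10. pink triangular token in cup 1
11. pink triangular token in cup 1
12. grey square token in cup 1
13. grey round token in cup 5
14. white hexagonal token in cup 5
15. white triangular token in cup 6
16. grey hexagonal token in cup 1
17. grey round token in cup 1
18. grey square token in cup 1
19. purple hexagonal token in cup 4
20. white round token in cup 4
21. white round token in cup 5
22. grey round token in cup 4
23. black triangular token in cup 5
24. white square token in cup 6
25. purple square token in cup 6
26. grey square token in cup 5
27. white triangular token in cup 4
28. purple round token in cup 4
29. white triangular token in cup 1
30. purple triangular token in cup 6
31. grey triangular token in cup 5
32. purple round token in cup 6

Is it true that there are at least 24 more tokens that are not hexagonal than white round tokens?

There are 26 tokens that are not hexagonal.
There are 2 white round tokens.
The claim requires 26 − 2 = 24 ≥ 24, which holds.

True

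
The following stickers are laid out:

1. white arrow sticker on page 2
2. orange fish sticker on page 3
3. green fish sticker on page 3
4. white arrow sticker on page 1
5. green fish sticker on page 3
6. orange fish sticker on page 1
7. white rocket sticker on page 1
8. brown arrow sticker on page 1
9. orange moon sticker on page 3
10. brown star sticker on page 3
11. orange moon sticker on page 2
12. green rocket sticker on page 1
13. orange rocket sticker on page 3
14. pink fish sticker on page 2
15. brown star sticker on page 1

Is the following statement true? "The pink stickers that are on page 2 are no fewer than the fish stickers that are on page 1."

True

|pink stickers on page 2| = 1.
|fish stickers on page 1| = 1.
The claim requires 1 ≥ 1, which holds.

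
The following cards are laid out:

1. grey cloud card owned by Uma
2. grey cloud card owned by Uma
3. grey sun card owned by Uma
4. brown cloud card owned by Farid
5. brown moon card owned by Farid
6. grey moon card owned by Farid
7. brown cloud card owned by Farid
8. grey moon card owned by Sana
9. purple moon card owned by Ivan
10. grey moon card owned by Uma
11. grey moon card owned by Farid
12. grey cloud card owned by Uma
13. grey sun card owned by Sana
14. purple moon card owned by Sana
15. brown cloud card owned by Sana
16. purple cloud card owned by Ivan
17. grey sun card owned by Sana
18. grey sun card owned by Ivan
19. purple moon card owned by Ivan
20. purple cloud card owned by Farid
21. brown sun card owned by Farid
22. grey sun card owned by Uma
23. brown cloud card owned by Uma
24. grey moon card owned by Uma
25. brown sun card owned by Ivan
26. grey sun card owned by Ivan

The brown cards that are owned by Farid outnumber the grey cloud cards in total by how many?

1

brown cards owned by Farid: 4.
grey cloud cards: 3.
4 − 3 = 1.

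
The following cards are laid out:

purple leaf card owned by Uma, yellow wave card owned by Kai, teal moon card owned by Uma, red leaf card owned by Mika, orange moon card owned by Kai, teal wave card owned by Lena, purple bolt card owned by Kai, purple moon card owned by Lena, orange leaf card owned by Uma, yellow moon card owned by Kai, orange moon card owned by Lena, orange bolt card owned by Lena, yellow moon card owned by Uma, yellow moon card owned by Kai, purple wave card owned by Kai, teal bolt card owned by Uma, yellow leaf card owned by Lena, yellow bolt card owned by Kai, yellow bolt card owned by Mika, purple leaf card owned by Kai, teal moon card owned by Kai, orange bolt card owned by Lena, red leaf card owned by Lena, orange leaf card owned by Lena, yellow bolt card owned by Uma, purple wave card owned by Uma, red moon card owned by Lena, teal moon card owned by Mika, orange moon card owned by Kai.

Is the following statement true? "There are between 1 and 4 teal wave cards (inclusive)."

True

There is 1 teal wave card.
The claim requires 1 ≤ 1 ≤ 4, which holds.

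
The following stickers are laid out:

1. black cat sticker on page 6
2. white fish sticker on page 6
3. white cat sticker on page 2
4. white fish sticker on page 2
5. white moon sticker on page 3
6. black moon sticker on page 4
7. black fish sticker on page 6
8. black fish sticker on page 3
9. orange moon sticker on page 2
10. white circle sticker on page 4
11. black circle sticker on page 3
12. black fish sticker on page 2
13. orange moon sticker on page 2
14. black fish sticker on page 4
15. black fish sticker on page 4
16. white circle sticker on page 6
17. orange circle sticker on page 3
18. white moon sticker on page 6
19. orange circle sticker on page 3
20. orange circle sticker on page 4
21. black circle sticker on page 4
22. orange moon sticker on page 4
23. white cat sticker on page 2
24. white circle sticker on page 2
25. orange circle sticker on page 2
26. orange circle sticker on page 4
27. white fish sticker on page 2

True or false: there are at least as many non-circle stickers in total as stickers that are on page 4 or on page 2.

True

There are 17 non-circle stickers.
There are 17 stickers on page 4 or on page 2.
The claim requires 17 ≥ 17, which holds.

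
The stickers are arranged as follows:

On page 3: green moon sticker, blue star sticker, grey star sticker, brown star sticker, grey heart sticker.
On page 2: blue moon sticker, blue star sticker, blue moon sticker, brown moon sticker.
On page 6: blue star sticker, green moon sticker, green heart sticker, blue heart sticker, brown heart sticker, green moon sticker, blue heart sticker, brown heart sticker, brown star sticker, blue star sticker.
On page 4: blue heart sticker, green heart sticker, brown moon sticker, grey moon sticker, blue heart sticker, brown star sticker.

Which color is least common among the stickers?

Counts by color: blue 10, brown 7, green 5, grey 3.
The minimum is 3, held uniquely by grey.

grey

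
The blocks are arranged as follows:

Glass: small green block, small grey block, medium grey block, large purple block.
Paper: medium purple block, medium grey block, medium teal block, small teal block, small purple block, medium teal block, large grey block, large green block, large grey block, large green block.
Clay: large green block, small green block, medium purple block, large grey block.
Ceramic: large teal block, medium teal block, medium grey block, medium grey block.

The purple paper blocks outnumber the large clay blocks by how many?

purple paper blocks: 2.
large clay blocks: 2.
2 − 2 = 0.

0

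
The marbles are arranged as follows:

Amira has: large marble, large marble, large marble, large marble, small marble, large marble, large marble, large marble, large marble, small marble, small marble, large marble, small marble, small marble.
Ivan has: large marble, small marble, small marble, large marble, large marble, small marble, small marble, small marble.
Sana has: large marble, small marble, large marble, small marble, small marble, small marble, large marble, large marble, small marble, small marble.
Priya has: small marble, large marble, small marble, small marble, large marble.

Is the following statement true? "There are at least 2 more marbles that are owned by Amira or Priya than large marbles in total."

|marbles owned by Amira or Priya| = 19.
|large marbles| = 18.
The claim requires 19 − 18 = 1 ≥ 2, which does not hold.

False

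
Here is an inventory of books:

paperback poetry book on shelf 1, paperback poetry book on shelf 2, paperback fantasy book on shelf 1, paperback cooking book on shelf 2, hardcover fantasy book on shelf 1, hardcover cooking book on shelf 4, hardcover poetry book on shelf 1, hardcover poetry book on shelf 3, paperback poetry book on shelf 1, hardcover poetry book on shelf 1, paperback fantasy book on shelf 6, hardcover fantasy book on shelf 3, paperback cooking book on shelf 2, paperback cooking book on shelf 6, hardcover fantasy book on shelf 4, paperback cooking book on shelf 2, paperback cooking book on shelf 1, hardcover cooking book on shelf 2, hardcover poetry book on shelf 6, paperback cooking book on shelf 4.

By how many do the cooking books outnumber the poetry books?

1

cooking books: 8.
poetry books: 7.
8 − 7 = 1.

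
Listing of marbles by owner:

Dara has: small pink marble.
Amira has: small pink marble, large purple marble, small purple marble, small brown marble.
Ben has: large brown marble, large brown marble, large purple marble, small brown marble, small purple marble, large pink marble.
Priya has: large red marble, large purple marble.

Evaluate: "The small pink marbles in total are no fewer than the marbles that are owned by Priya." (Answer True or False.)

True

|small pink marbles| = 2.
|marbles owned by Priya| = 2.
The claim requires 2 ≥ 2, which holds.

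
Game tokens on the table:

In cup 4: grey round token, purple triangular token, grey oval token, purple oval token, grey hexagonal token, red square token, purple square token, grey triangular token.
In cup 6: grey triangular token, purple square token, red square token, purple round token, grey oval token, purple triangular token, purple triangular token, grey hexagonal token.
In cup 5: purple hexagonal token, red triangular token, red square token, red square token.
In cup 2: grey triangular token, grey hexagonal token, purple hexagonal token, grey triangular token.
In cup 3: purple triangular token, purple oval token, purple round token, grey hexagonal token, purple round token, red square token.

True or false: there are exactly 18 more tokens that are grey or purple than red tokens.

|tokens that are grey or purple| = 24.
|red tokens| = 6.
The claim requires 24 − 6 (= 18) to equal 18, which holds.

True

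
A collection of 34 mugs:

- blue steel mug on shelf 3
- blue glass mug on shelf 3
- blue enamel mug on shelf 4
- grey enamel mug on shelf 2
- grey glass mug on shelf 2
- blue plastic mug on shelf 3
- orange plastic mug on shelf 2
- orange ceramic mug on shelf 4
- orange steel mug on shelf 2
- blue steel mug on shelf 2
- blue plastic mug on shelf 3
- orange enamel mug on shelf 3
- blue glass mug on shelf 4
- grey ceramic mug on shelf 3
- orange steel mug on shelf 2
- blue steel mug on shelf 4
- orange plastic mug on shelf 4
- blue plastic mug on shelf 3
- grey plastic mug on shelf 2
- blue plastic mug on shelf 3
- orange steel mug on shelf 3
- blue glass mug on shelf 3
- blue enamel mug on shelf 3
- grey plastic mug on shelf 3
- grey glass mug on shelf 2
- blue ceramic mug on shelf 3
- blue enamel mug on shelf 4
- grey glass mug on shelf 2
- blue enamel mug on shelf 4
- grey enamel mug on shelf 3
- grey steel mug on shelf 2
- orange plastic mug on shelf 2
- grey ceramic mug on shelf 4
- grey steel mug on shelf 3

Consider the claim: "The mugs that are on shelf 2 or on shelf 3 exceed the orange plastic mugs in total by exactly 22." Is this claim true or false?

False

There are 26 mugs on shelf 2 or on shelf 3.
There are 3 orange plastic mugs.
The claim requires 26 − 3 (= 23) to equal 22, which does not hold.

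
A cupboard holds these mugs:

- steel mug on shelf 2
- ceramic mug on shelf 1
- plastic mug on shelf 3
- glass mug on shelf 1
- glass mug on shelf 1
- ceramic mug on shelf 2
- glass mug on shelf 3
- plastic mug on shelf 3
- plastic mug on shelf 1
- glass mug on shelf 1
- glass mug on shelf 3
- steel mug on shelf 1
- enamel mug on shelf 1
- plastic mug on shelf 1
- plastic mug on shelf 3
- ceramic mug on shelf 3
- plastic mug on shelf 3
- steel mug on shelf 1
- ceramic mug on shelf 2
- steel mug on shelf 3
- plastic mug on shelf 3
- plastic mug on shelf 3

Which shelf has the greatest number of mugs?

shelf 3

Counts by shelf: shelf 3→10, shelf 1→9, shelf 2→3.
The maximum is 10, held uniquely by shelf 3.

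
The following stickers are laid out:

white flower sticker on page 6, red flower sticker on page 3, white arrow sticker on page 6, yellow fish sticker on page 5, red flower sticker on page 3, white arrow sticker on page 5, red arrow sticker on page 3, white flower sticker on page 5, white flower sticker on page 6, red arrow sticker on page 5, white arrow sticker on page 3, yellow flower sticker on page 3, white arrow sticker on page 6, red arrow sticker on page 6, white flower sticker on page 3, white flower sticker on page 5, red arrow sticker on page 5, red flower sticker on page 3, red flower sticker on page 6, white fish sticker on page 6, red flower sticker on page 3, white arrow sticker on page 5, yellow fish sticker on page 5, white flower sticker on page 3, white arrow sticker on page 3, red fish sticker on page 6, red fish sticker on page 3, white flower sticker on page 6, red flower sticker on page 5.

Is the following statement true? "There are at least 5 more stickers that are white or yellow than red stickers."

|stickers that are white or yellow| = 17.
|red stickers| = 12.
The claim requires 17 − 12 = 5 ≥ 5, which holds.

True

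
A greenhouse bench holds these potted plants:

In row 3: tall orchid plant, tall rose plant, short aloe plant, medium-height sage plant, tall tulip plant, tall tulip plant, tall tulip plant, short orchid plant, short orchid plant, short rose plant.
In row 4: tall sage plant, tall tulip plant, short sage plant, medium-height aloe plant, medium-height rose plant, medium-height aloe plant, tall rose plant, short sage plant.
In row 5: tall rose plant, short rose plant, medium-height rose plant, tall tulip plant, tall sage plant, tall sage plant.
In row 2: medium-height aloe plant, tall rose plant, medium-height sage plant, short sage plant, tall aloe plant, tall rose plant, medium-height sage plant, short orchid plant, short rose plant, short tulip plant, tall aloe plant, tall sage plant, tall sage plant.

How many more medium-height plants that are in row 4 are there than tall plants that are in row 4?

medium-height plants in row 4: 3.
tall plants in row 4: 3.
3 − 3 = 0.

0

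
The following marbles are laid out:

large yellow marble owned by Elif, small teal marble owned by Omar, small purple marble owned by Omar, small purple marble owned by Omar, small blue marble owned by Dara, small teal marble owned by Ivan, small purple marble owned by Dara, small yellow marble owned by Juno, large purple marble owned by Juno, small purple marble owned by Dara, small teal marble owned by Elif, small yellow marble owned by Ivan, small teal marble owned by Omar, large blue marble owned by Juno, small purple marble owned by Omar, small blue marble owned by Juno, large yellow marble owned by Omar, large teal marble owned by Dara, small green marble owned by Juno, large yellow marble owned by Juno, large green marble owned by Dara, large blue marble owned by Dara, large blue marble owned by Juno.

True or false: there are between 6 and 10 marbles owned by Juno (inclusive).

Count of marbles owned by Juno: 7.
The claim requires 6 ≤ 7 ≤ 10, which holds.

True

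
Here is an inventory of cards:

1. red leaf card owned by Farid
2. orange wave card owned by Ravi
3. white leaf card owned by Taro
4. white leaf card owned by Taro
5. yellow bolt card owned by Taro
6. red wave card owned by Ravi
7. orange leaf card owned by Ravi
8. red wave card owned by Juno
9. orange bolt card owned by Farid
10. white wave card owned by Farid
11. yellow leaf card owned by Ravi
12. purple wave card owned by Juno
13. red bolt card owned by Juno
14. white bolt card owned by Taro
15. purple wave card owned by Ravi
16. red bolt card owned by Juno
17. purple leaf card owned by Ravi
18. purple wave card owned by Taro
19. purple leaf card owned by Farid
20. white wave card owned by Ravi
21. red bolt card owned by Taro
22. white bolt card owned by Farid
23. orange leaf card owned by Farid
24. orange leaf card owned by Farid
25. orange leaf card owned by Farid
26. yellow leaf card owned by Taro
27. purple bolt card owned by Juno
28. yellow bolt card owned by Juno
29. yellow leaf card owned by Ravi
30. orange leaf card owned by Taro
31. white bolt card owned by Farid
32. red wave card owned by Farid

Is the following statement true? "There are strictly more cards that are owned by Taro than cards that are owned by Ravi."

Count of cards owned by Taro: 8.
Count of cards owned by Ravi: 8.
The claim requires 8 > 8, which does not hold.

False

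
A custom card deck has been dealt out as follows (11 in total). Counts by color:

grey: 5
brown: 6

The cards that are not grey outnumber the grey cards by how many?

1

cards that are not grey: 6.
grey cards: 5.
6 − 5 = 1.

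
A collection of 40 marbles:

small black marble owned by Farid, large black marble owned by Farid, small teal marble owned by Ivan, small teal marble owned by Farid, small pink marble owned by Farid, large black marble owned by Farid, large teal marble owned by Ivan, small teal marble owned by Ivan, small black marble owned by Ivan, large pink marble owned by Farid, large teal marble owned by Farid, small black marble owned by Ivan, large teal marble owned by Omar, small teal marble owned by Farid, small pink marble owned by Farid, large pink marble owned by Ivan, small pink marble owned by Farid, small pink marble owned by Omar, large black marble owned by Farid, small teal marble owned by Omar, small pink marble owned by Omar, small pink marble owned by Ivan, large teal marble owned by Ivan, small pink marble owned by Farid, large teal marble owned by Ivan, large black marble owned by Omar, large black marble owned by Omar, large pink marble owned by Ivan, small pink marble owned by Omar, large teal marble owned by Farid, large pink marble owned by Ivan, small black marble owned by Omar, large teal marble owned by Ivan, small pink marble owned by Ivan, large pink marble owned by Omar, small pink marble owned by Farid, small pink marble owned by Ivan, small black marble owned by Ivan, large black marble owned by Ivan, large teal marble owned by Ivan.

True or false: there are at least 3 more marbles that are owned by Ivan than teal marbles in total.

True

marbles owned by Ivan: 17.
teal marbles: 13.
The claim requires 17 − 13 = 4 ≥ 3, which holds.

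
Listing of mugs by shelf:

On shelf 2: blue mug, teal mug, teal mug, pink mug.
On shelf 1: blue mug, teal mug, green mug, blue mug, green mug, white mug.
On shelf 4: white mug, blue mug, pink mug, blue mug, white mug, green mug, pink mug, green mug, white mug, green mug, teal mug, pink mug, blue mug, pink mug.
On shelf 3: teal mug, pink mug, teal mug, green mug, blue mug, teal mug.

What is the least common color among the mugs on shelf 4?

teal

Counts by color (restricted to mugs on shelf 4): pink 4, white 3, green 3, blue 3, teal 1.
The minimum is 1, held uniquely by teal.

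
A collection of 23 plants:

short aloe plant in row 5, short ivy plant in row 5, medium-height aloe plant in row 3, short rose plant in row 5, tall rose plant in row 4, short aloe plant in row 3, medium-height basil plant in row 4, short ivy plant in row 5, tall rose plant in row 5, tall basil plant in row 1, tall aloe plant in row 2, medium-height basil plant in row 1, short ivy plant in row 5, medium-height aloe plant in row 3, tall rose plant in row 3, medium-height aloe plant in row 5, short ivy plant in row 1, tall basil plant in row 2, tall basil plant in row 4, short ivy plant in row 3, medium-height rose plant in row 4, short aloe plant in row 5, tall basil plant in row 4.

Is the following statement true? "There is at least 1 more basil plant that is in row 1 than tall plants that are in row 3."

basil plants in row 1: 2.
tall plants in row 3: 1.
The claim requires 2 − 1 = 1 ≥ 1, which holds.

True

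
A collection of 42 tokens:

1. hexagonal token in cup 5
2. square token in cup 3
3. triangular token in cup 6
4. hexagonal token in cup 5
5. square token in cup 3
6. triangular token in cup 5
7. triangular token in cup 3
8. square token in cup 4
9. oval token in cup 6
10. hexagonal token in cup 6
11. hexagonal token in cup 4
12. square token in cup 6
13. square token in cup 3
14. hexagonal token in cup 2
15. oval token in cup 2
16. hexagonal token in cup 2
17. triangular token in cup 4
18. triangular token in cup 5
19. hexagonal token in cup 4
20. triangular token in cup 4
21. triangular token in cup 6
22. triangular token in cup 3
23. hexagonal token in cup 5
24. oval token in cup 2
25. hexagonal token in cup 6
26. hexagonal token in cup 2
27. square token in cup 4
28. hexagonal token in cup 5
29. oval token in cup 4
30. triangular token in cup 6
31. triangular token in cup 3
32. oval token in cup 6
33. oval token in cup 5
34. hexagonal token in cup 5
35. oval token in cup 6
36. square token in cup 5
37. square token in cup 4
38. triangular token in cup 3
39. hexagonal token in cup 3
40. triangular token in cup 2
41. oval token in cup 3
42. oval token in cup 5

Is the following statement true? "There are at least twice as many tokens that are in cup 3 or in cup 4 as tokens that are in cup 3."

There are 17 tokens in cup 3 or in cup 4.
There are 9 tokens in cup 3.
The claim requires 17 ≥ 2 × 9 = 18, which does not hold.

False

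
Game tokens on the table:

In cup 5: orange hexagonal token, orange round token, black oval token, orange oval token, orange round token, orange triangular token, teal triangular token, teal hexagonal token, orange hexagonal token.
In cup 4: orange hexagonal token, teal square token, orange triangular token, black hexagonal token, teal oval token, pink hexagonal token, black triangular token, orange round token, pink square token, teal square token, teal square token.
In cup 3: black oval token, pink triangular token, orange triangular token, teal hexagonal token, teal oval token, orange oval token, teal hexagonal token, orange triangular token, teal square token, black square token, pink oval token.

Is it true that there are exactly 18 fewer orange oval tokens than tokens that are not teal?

False

orange oval tokens: 2.
tokens that are not teal: 21.
The claim requires 21 − 2 (= 19) to equal 18, which does not hold.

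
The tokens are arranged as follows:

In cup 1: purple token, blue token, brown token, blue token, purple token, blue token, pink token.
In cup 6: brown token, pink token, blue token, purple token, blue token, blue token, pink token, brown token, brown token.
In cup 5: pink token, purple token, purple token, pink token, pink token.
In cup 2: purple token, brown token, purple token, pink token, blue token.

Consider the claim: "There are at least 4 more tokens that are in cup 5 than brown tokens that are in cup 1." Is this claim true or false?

True

|tokens in cup 5| = 5.
|brown tokens in cup 1| = 1.
The claim requires 5 − 1 = 4 ≥ 4, which holds.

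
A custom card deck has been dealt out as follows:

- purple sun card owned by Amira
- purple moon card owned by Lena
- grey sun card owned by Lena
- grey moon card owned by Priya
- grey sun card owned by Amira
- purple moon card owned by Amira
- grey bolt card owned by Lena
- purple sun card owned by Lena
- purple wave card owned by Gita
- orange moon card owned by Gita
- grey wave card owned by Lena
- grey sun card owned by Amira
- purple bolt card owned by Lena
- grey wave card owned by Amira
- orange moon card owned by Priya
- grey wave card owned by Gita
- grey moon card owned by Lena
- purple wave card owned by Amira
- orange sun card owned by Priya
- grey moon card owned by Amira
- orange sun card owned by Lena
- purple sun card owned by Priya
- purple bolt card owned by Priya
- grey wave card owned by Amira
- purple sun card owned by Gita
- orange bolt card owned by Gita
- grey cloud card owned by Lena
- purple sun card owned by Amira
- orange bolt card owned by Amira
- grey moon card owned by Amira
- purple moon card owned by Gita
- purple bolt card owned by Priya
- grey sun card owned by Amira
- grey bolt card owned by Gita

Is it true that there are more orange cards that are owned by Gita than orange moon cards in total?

False

Count of orange cards owned by Gita: 2.
There are 2 orange moon cards.
The claim requires 2 > 2, which does not hold.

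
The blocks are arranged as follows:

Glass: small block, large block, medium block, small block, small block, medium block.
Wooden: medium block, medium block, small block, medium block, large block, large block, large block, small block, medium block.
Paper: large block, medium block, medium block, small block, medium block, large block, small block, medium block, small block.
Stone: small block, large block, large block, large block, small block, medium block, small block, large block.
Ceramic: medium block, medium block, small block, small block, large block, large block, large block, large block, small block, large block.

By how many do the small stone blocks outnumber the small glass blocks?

0

small stone blocks: 3.
small glass blocks: 3.
3 − 3 = 0.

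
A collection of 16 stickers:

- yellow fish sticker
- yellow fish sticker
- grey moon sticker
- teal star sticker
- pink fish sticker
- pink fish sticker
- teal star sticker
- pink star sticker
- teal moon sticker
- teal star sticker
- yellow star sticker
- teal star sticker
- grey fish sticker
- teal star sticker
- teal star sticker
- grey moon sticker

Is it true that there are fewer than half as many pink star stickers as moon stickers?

There is 1 pink star sticker.
There are 3 moon stickers.
The claim requires 2 × 1 = 2 < 3, which holds.

True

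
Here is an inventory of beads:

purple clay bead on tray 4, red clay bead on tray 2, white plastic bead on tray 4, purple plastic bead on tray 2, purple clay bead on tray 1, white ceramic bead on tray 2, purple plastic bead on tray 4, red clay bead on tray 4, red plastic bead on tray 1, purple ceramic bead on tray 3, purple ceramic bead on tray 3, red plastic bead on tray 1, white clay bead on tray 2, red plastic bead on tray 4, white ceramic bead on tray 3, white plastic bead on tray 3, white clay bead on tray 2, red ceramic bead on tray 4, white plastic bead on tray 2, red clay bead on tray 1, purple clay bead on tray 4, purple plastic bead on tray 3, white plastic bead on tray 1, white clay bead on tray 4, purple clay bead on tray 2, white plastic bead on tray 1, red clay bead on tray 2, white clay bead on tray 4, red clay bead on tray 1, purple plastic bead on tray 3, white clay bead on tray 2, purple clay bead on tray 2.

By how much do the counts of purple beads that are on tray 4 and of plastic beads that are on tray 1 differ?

purple beads on tray 4: 3. plastic beads on tray 1: 4.
|3 − 4| = 4 − 3 = 1.

1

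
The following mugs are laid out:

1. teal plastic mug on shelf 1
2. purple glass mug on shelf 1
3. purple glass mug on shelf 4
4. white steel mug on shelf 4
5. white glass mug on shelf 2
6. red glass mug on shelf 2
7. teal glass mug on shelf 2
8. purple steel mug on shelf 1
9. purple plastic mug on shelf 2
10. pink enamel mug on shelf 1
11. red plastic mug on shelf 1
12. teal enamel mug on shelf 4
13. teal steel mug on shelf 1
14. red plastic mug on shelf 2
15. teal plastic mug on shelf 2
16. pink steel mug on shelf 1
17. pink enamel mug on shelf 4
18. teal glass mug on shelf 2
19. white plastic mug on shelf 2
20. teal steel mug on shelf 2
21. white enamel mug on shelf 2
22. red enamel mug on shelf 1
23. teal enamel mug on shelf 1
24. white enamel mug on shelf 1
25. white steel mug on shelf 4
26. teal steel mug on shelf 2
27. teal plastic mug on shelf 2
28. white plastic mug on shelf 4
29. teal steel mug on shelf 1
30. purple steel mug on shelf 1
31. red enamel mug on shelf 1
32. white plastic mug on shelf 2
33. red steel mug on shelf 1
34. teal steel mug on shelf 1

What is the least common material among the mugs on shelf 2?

Counts by material (restricted to mugs on shelf 2): plastic 6, glass 4, steel 2, enamel 1.
The minimum is 1, held uniquely by enamel.

enamel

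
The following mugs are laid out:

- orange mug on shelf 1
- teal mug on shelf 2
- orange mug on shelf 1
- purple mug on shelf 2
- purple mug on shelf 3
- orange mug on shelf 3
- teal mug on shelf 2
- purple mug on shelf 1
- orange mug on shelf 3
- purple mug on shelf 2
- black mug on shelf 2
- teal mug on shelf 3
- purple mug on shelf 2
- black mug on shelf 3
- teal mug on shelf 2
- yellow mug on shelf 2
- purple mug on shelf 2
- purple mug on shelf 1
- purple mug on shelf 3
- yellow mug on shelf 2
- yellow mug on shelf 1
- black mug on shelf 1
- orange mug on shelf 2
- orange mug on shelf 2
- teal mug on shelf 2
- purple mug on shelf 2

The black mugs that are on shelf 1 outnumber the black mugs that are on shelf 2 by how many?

0

black mugs on shelf 1: 1.
black mugs on shelf 2: 1.
1 − 1 = 0.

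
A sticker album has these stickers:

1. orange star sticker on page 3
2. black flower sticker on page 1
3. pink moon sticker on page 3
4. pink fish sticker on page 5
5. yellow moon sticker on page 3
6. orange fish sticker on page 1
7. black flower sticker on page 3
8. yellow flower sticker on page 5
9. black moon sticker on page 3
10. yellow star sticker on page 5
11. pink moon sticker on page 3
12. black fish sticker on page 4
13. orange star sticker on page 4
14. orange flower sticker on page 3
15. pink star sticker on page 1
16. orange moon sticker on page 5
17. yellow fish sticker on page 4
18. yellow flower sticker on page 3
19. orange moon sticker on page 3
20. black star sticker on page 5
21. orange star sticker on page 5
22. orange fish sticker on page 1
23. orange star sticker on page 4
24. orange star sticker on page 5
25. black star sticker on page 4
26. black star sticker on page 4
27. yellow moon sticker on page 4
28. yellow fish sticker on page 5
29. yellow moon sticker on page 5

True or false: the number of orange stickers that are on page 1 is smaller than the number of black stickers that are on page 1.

orange stickers on page 1: 2.
black stickers on page 1: 1.
The claim requires 2 < 1, which does not hold.

False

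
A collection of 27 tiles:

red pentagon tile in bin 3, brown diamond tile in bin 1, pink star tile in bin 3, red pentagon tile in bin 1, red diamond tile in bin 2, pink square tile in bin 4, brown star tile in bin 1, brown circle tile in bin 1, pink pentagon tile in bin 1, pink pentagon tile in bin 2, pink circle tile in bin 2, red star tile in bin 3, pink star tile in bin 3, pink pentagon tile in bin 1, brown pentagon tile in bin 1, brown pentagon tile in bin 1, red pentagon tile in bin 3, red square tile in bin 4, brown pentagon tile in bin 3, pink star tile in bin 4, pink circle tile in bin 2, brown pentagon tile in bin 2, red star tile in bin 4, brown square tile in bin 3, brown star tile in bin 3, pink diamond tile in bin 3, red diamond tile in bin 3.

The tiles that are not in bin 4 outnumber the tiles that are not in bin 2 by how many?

tiles that are not in bin 4: 23.
tiles that are not in bin 2: 22.
23 − 22 = 1.

1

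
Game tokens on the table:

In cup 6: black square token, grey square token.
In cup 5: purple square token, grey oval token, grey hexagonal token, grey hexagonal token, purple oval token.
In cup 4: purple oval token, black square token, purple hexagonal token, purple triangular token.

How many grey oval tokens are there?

1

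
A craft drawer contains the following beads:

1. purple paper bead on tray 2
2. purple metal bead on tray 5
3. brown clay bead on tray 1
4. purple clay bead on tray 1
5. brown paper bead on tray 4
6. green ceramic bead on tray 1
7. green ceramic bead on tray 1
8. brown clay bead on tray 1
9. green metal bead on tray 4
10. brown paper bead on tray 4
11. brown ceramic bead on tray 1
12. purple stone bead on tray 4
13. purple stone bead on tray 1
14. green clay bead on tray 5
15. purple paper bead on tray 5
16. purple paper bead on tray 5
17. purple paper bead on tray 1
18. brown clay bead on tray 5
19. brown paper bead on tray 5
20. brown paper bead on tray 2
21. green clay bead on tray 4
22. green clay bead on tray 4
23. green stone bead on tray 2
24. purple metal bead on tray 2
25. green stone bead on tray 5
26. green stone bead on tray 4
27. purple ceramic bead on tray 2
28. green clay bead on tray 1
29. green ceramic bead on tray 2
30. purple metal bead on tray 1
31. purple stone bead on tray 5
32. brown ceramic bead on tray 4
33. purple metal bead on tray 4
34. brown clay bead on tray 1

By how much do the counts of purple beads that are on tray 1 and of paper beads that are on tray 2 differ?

purple beads on tray 1: 4. paper beads on tray 2: 2.
|4 − 2| = 4 − 2 = 2.

2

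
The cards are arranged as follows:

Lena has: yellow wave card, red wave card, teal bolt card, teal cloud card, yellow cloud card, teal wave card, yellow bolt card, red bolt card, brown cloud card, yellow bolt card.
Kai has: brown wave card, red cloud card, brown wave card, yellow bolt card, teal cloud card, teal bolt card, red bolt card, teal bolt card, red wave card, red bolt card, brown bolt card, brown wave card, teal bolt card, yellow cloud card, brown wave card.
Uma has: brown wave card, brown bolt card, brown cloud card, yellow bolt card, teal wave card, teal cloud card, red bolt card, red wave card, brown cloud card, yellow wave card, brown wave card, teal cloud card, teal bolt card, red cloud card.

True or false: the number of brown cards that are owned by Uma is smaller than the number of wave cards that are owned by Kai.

False

brown cards owned by Uma: 5.
wave cards owned by Kai: 5.
The claim requires 5 < 5, which does not hold.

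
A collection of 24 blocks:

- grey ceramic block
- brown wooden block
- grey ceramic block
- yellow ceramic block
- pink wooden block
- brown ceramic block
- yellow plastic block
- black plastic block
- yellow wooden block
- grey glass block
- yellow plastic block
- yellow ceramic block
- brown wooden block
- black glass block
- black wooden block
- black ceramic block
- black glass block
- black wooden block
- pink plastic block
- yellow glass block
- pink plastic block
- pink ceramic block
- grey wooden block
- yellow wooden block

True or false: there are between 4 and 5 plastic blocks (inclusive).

|plastic blocks| = 5.
The claim requires 4 ≤ 5 ≤ 5, which holds.

True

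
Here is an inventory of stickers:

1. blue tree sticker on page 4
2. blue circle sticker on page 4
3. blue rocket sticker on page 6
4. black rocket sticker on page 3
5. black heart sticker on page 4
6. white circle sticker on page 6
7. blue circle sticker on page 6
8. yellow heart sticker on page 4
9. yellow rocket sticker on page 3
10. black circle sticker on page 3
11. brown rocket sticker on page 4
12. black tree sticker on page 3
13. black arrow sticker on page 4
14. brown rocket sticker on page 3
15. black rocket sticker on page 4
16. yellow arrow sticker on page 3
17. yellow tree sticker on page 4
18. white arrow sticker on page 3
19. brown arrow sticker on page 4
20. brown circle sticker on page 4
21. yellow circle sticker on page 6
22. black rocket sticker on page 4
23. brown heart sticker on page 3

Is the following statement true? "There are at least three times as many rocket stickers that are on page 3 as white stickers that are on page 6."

|rocket stickers on page 3| = 3.
|white stickers on page 6| = 1.
The claim requires 3 ≥ 3 × 1 = 3, which holds.

True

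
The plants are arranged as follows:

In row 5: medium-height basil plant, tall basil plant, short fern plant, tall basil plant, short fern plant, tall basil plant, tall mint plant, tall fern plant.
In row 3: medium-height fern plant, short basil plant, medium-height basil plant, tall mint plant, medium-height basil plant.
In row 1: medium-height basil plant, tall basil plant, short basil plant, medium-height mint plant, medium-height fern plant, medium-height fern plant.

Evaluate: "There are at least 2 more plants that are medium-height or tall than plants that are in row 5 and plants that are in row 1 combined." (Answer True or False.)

False

|plants that are medium-height or tall| = 15.
plants in row 5: 8; plants in row 1: 6; combined: 8 + 6 = 14.
The claim requires 15 − 14 = 1 ≥ 2, which does not hold.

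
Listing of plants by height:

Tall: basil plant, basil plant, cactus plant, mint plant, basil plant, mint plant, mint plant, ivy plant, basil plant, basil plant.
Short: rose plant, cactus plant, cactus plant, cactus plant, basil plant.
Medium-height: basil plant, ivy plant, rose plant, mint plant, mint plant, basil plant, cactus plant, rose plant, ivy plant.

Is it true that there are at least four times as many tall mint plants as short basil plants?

False

|tall mint plants| = 3.
|short basil plants| = 1.
The claim requires 3 ≥ 4 × 1 = 4, which does not hold.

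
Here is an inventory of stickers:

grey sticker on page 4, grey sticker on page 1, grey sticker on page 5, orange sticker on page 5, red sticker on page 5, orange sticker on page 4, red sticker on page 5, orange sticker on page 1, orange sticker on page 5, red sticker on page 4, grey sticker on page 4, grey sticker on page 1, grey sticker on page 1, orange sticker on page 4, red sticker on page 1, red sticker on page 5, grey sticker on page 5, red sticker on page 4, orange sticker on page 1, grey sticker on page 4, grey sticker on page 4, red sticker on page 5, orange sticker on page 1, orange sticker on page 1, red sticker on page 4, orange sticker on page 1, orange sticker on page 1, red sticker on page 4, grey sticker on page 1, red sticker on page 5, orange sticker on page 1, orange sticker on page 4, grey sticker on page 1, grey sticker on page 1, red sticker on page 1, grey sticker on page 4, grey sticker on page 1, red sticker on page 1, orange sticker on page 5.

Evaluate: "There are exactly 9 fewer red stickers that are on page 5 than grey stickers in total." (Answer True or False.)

True

red stickers on page 5: 5.
grey stickers: 14.
The claim requires 14 − 5 (= 9) to equal 9, which holds.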